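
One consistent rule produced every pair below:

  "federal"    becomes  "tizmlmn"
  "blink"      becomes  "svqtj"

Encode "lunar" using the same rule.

The output letters match the input read backwards, each shifted +8: federal reversed is laredef. Two steps: reverse the string, then apply a Caesar shift of +8.
On lunar: reverse → ranul; then shift: r+8=z, a+8=i, n+8=v, u+8=c, l+8=t.

zivct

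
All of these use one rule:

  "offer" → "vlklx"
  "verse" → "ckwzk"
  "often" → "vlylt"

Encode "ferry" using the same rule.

mkwye

Shifts by position in offer: pos 0: o→v (+7), pos 1: f→l (+6), pos 2: f→k (+5), pos 3: e→l (+7), pos 4: r→x (+6) — repeating every 3. The shifts repeat in a cycle of length 3: positions 0,1,… shift by +7, +6, +5, then the pattern repeats.
On ferry: f+7=m, e+6=k, r+5=w, r+7=y, y+6=e.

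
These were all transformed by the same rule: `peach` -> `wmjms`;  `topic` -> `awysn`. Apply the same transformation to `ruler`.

ycuoc

In peach: p→w is +7, e→m is +8, a→j is +9, c→m is +10 — the shift increases by 1 each position. Letter i (0-indexed) is shifted by i+7, so successive shifts are 7, 8, 9, ….
Applying it to ruler: r+7=y, u+8=c, l+9=u, e+10=o, r+11=c.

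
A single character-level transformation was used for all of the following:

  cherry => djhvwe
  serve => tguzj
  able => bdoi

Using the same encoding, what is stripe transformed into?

In cherry: c→d is +1, h→j is +2, e→h is +3, r→v is +4 — the shift increases by 1 each position. The shift increases by 1 at each position, starting from +1: 1, 2, 3, ….
Applying it to stripe: s+1=t, t+2=v, r+3=u, i+4=m, p+5=u, e+6=k.

tvumuk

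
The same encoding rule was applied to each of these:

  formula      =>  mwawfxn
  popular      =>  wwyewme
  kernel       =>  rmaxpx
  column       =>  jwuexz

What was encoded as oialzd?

In formula: f→m is +7, o→w is +8, r→a is +9, m→w is +10 — the shift increases by 1 each position. Each letter shifts forward by (position + 7), i.e. 7, 8, 9, … — the shift grows by one for each successive letter.
Reversing it on oialzd: o−7=h, i−8=a, a−9=r, l−10=b, z−11=o, d−12=r.

harbor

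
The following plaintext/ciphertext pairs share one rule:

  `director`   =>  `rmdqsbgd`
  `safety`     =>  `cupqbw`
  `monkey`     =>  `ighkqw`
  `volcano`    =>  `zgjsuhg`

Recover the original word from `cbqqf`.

steep

d(3)→r(17) and i(8)→m(12) fit y≡25x+20 (mod 26); the inverse of 25 mod 26 is 25. Each letter's alphabet position (a=0..z=25) is mapped through 25·x+20 mod 26 — an affine cipher.
Reversing it on cbqqf: c(2)→25·(2−20)≡18=s; b(1)→25·(1−20)≡19=t; q(16)→25·(16−20)≡4=e; q(16)→25·(16−20)≡4=e; f(5)→25·(5−20)≡15=p (all mod 26).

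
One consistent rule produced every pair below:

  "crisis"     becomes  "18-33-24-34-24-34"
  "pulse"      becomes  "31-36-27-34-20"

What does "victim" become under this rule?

37-24-18-35-24-28

c is letter #3 and maps to 18: an offset of 15. Letters become their 1-based position plus 15 (so a→16, b→17, …).
On victim: v=22→37, i=9→24, c=3→18, t=20→35, i=9→24, m=13→28.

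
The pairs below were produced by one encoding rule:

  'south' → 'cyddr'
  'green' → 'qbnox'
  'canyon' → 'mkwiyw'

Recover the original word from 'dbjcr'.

A repeating key of period 3 is used — shifts +10, +10, +9 over and over.
Undoing it on dbjcr: d−10=t, b−10=r, j−9=a, c−10=s, r−10=h.

trash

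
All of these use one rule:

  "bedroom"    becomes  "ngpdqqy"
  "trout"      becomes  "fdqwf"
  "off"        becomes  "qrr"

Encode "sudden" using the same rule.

The shift depends on letter class: consonant b→n is +12, but vowel e→g is +2. The rule splits by letter class: vowels +2, consonants +12.
Applying it to sudden: s(cons)+12=e, u(vowel)+2=w, d(cons)+12=p, d(cons)+12=p, e(vowel)+2=g, n(cons)+12=z.

ewppgz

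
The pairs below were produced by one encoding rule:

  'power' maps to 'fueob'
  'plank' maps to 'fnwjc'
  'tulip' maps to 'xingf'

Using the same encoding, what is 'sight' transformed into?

p(15)→f(5) and o(14)→u(20) fit y≡11x+22 (mod 26); the inverse of 11 mod 26 is 19. This is an affine cipher: with a=0,…,z=25, each position x becomes (11x+22) mod 26.
For sight: s(18)→11·18+22≡12=m; i(8)→11·8+22≡6=g; g(6)→11·6+22≡10=k; h(7)→11·7+22≡21=v; t(19)→11·19+22≡23=x (all mod 26).

mgkvx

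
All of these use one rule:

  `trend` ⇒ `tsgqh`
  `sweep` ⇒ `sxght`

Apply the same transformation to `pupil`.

pvrlp

In trend: t→t is +0, r→s is +1, e→g is +2, n→q is +3 — the shift increases by 1 each position. Letter i (0-indexed) is shifted by i+0, so successive shifts are 0, 1, 2, ….
On pupil: p+0=p, u+1=v, p+2=r, i+3=l, l+4=p.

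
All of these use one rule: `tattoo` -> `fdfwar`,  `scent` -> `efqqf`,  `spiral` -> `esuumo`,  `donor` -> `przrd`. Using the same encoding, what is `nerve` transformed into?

zhdyq

Shifts by position in tattoo: pos 0: t→f (+12), pos 1: a→d (+3), pos 2: t→f (+12), pos 3: t→w (+3) — repeating every 2. The shifts repeat in a cycle of length 2: positions 0,1,… shift by +12, +3, then the pattern repeats.
For nerve: n+12=z, e+3=h, r+12=d, v+3=y, e+12=q.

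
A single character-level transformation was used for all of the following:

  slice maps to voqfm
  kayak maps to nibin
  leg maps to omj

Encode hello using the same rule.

The shift depends on letter class: consonant s→v is +3, but vowel i→q is +8. The rule splits by letter class: vowels +8, consonants +3.
Applying it to hello: h(cons)+3=k, e(vowel)+8=m, l(cons)+3=o, l(cons)+3=o, o(vowel)+8=w.

kmoow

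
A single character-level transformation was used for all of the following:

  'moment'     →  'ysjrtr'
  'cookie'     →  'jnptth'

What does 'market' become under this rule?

yjpwfr

The output letters match the input read backwards, each shifted +5: moment reversed is tnemom. Two steps: reverse the string, then apply a Caesar shift of +5.
Applying it to market: reverse → tekram; then shift: t+5=y, e+5=j, k+5=p, r+5=w, a+5=f, m+5=r.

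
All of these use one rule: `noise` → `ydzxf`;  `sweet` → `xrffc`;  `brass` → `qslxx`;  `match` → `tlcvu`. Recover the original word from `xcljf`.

n(13)→y(24) and o(14)→d(3) fit y≡5x+11 (mod 26); the inverse of 5 mod 26 is 21. This is an affine cipher: with a=0,…,z=25, each position x becomes (5x+11) mod 26.
Decoding xcljf: x(23)→21·(23−11)≡18=s; c(2)→21·(2−11)≡19=t; l(11)→21·(11−11)≡0=a; j(9)→21·(9−11)≡10=k; f(5)→21·(5−11)≡4=e (all mod 26).

stake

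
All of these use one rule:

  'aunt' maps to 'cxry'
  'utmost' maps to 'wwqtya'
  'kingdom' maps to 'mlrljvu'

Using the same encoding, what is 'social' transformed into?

urgngs

In aunt: a→c is +2, u→x is +3, n→r is +4, t→y is +5 — the shift increases by 1 each position. The shift increases by 1 at each position, starting from +2: 2, 3, 4, ….
Applying it to social: s+2=u, o+3=r, c+4=g, i+5=n, a+6=g, l+7=s.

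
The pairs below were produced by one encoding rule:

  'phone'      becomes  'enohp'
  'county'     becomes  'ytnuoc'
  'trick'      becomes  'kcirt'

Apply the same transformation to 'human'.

namuh

The word is simply reversed.
Applying it to human: reverse → namuh.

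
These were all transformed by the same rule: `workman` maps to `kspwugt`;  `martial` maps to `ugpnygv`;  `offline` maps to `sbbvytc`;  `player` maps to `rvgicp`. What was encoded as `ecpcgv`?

cereal

w(22)→k(10) and o(14)→s(18) fit y≡25x+6 (mod 26); the inverse of 25 mod 26 is 25. This is an affine cipher: with a=0,…,z=25, each position x becomes (25x+6) mod 26.
Reversing it on ecpcgv: e(4)→25·(4−6)≡2=c; c(2)→25·(2−6)≡4=e; p(15)→25·(15−6)≡17=r; c(2)→25·(2−6)≡4=e; g(6)→25·(6−6)≡0=a; v(21)→25·(21−6)≡11=l (all mod 26).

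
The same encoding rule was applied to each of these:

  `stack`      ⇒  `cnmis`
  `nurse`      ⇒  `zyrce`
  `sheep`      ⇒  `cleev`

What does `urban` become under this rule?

yrxmz

s(18)→c(2) and t(19)→n(13) fit y≡11x+12 (mod 26); the inverse of 11 mod 26 is 19. Each letter's alphabet position (a=0..z=25) is mapped through 11·x+12 mod 26 — an affine cipher.
Applying it to urban: u(20)→11·20+12≡24=y; r(17)→11·17+12≡17=r; b(1)→11·1+12≡23=x; a(0)→11·0+12≡12=m; n(13)→11·13+12≡25=z (all mod 26).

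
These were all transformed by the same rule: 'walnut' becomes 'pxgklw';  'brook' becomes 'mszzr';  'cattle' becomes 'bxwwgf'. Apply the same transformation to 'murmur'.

w(22)→p(15) and a(0)→x(23) fit y≡15x+23 (mod 26); the inverse of 15 mod 26 is 7. This is an affine cipher: with a=0,…,z=25, each position x becomes (15x+23) mod 26.
Applying it to murmur: m(12)→15·12+23≡21=v; u(20)→15·20+23≡11=l; r(17)→15·17+23≡18=s; m(12)→15·12+23≡21=v; u(20)→15·20+23≡11=l; r(17)→15·17+23≡18=s (all mod 26).

vlsvls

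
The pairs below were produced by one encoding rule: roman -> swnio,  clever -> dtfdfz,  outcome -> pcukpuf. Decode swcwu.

robot

Shifts by position in roman: pos 0: r→s (+1), pos 1: o→w (+8), pos 2: m→n (+1), pos 3: a→i (+8) — repeating every 2. A repeating key of period 2 is used — shifts +1, +8 over and over.
Reversing it on swcwu: s−1=r, w−8=o, c−1=b, w−8=o, u−1=t.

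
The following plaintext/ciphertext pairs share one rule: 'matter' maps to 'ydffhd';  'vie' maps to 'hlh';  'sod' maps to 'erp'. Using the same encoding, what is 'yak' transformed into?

The shift depends on letter class: consonant m→y is +12, but vowel a→d is +3. Two shifts are in play — +3 for a/e/i/o/u, +12 for every other letter.
For yak: y(cons)+12=k, a(vowel)+3=d, k(cons)+12=w.

kdw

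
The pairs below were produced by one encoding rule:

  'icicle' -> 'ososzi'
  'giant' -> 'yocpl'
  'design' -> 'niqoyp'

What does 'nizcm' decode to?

i(8)→o(14) and c(2)→s(18) fit y≡21x+2 (mod 26); the inverse of 21 mod 26 is 5. This is an affine cipher: with a=0,…,z=25, each position x becomes (21x+2) mod 26.
Decoding nizcm: n(13)→5·(13−2)≡3=d; i(8)→5·(8−2)≡4=e; z(25)→5·(25−2)≡11=l; c(2)→5·(2−2)≡0=a; m(12)→5·(12−2)≡24=y (all mod 26).

delay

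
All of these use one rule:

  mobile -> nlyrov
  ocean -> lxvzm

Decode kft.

Each pair mirrors across the alphabet (m↔n, o↔l, b↔y): positions sum to 25. This is the alphabet-reversal cipher (Atbash): a becomes z, b becomes y, etc.
Decoding kft: k↔p, f↔u, t↔g.

pug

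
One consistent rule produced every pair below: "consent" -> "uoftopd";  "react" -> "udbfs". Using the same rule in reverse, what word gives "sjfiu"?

The output letters match the input read backwards, each shifted +1: consent reversed is tnesnoc. The word is reversed, then every letter is shifted forward by 1.
Undoing it on sjfiu: shift back: s−1=r, j−1=i, f−1=e, i−1=h, u−1=t → rieht; then reverse → their.

their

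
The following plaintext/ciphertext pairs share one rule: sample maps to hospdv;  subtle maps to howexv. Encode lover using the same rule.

The output letters match the input read backwards, each shifted +3: sample reversed is elpmas. The word is reversed, then every letter is shifted forward by 3.
Applying it to lover: reverse → revol; then shift: r+3=u, e+3=h, v+3=y, o+3=r, l+3=o.

uhyro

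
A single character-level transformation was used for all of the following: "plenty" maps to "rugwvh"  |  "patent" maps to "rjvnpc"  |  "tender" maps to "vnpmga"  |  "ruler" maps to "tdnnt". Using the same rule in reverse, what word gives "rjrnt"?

Shifts by position in plenty: pos 0: p→r (+2), pos 1: l→u (+9), pos 2: e→g (+2), pos 3: n→w (+9) — repeating every 2. It's a Vigenère-style cipher with numeric key [2,9]: position i shifts by key[i mod 2].
Reversing it on rjrnt: r−2=p, j−9=a, r−2=p, n−9=e, t−2=r.

paper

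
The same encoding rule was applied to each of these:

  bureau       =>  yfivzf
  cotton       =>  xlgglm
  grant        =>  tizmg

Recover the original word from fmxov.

This is the alphabet-reversal cipher (Atbash): a becomes z, b becomes y, etc.
Reversing it on fmxov: f↔u, m↔n, x↔c, o↔l, v↔e.

uncle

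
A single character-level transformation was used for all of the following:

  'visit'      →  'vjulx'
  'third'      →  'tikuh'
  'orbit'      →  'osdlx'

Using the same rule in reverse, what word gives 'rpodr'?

The shift increases by 1 at each position, starting from +0: 0, 1, 2, ….
Decoding rpodr: r−0=r, p−1=o, o−2=m, d−3=a, r−4=n.

roman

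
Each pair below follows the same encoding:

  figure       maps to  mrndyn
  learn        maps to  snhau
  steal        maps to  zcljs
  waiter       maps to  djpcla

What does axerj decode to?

toxic

Shifts by position in figure: pos 0: f→m (+7), pos 1: i→r (+9), pos 2: g→n (+7), pos 3: u→d (+9) — repeating every 2. It's a Vigenère-style cipher with numeric key [7,9]: position i shifts by key[i mod 2].
Decoding axerj: a−7=t, x−9=o, e−7=x, r−9=i, j−7=c.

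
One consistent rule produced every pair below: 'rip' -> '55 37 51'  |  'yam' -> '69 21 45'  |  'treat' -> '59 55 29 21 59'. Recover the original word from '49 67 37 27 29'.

With a=1..z=26, the number is 2·pos + 19.
Undoing it on 49 67 37 27 29: 49→(49−19)÷2=15=o, 67→(67−19)÷2=24=x, 37→(37−19)÷2=9=i, 27→(27−19)÷2=4=d, 29→(29−19)÷2=5=e.

oxide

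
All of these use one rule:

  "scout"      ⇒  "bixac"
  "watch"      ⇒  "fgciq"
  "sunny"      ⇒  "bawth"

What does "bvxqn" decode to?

Shifts by position in scout: pos 0: s→b (+9), pos 1: c→i (+6), pos 2: o→x (+9), pos 3: u→a (+6) — repeating every 2. The shifts repeat in a cycle of length 2: positions 0,1,… shift by +9, +6, then the pattern repeats.
Reversing it on bvxqn: b−9=s, v−6=p, x−9=o, q−6=k, n−9=e.

spoke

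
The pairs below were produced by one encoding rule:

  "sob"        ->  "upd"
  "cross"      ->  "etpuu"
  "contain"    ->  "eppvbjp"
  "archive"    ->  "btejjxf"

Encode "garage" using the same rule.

ibtbif

The shift depends on letter class: consonant s→u is +2, but vowel o→p is +1. The rule splits by letter class: vowels +1, consonants +2.
Applying it to garage: g(cons)+2=i, a(vowel)+1=b, r(cons)+2=t, a(vowel)+1=b, g(cons)+2=i, e(vowel)+1=f.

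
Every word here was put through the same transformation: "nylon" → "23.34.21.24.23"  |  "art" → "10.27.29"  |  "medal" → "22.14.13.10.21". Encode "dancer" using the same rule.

13.10.23.12.14.27

Letters become their 1-based position plus 9 (so a→10, b→11, …).
Applying it to dancer: d=4→13, a=1→10, n=14→23, c=3→12, e=5→14, r=18→27.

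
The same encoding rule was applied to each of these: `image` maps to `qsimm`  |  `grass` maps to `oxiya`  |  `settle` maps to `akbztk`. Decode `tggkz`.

layer

Shifts by position in image: pos 0: i→q (+8), pos 1: m→s (+6), pos 2: a→i (+8), pos 3: g→m (+6) — repeating every 2. It's a Vigenère-style cipher with numeric key [8,6]: position i shifts by key[i mod 2].
Reversing it on tggkz: t−8=l, g−6=a, g−8=y, k−6=e, z−8=r.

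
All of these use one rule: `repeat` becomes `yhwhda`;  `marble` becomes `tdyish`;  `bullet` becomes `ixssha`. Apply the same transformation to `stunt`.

The shift depends on letter class: consonant r→y is +7, but vowel e→h is +3. Two shifts are in play — +3 for a/e/i/o/u, +7 for every other letter.
Applying it to stunt: s(cons)+7=z, t(cons)+7=a, u(vowel)+3=x, n(cons)+7=u, t(cons)+7=a.

zaxua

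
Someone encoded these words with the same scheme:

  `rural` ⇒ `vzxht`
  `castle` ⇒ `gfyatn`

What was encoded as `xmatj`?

thumb

Each letter shifts forward by (position + 4), i.e. 4, 5, 6, … — the shift grows by one for each successive letter.
Decoding xmatj: x−4=t, m−5=h, a−6=u, t−7=m, j−8=b.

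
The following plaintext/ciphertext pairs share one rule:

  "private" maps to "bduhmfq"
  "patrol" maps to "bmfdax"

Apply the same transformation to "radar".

dmpmd

Compare letters: p→b is +12, r→d is +12, i→u is +12 — a constant shift. It's a constant shift of +12 (ROT12).
For radar: r+12=d, a+12=m, d+12=p, a+12=m, r+12=d.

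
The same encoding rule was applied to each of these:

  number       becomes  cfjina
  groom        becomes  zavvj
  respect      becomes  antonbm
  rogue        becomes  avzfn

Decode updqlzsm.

daylight

n(13)→c(2) and u(20)→f(5) fit y≡19x+15 (mod 26); the inverse of 19 mod 26 is 11. This is an affine cipher: with a=0,…,z=25, each position x becomes (19x+15) mod 26.
Decoding updqlzsm: u(20)→11·(20−15)≡3=d; p(15)→11·(15−15)≡0=a; d(3)→11·(3−15)≡24=y; q(16)→11·(16−15)≡11=l; l(11)→11·(11−15)≡8=i; z(25)→11·(25−15)≡6=g; s(18)→11·(18−15)≡7=h; m(12)→11·(12−15)≡19=t (all mod 26).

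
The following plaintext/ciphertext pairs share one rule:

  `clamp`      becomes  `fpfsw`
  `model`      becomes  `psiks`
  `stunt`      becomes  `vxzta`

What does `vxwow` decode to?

In clamp: c→f is +3, l→p is +4, a→f is +5, m→s is +6 — the shift increases by 1 each position. The shift increases by 1 at each position, starting from +3: 3, 4, 5, ….
Reversing it on vxwow: v−3=s, x−4=t, w−5=r, o−6=i, w−7=p.

strip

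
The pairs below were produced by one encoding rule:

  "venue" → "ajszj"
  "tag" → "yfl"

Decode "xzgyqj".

Compare letters: v→a is +5, e→j is +5, n→s is +5 — a constant shift. Each letter is shifted forward by 5 in the alphabet (a Caesar shift of +5).
Reversing it on xzgyqj: x−5=s, z−5=u, g−5=b, y−5=t, q−5=l, j−5=e.

subtle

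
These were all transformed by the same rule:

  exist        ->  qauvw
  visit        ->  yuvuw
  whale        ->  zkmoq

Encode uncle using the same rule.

The rule splits by letter class: vowels +12, consonants +3.
For uncle: u(vowel)+12=g, n(cons)+3=q, c(cons)+3=f, l(cons)+3=o, e(vowel)+12=q.

gqfoq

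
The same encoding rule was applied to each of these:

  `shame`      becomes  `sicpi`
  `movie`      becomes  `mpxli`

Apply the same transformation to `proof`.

In shame: s→s is +0, h→i is +1, a→c is +2, m→p is +3 — the shift increases by 1 each position. The shift increases by 1 at each position, starting from +0: 0, 1, 2, ….
On proof: p+0=p, r+1=s, o+2=q, o+3=r, f+4=j.

psqrj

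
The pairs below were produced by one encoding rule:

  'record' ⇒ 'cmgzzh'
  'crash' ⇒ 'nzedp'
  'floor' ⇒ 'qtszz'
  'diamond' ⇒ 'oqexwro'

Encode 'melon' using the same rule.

xmpzv

The shifts repeat in a cycle of length 3: positions 0,1,… shift by +11, +8, +4, then the pattern repeats.
On melon: m+11=x, e+8=m, l+4=p, o+11=z, n+8=v.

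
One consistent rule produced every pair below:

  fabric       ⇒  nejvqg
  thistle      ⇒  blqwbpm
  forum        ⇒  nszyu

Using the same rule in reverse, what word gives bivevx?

tenant

Shifts by position in fabric: pos 0: f→n (+8), pos 1: a→e (+4), pos 2: b→j (+8), pos 3: r→v (+4) — repeating every 2. The shifts repeat in a cycle of length 2: positions 0,1,… shift by +8, +4, then the pattern repeats.
Undoing it on bivevx: b−8=t, i−4=e, v−8=n, e−4=a, v−8=n, x−4=t.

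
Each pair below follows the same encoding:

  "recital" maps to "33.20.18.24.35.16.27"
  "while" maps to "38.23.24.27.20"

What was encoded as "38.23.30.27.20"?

r is letter #18 and maps to 33: an offset of 15. Letters become their 1-based position plus 15 (so a→16, b→17, …).
Decoding 38.23.30.27.20: 38→(38−15)÷1=23=w, 23→(23−15)÷1=8=h, 30→(30−15)÷1=15=o, 27→(27−15)÷1=12=l, 20→(20−15)÷1=5=e.

whole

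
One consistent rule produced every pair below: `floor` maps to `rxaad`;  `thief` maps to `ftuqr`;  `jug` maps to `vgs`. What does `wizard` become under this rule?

iulmdp

It's a constant shift of +12 (ROT12).
Applying it to wizard: w+12=i, i+12=u, z+12=l, a+12=m, r+12=d, d+12=p.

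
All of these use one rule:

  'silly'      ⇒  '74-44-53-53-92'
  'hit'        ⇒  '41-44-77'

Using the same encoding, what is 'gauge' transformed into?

38-20-80-38-32

Each letter becomes 3×(its alphabet position, a=1..z=26) + 17.
For gauge: g=7→38, a=1→20, u=21→80, g=7→38, e=5→32.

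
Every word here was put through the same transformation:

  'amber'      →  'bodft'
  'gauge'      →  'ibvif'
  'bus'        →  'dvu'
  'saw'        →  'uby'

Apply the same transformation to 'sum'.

uvo

The shift depends on letter class: consonant m→o is +2, but vowel a→b is +1. Vowels shift forward by 1 and consonants shift forward by 2.
Applying it to sum: s(cons)+2=u, u(vowel)+1=v, m(cons)+2=o.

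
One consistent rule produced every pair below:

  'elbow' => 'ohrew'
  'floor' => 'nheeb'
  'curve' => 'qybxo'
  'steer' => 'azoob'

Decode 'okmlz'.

eight

e(4)→o(14) and l(11)→h(7) fit y≡25x+18 (mod 26); the inverse of 25 mod 26 is 25. Treating letters as 0–25, the rule is x ↦ 25x + 18 (mod 26).
Reversing it on okmlz: o(14)→25·(14−18)≡4=e; k(10)→25·(10−18)≡8=i; m(12)→25·(12−18)≡6=g; l(11)→25·(11−18)≡7=h; z(25)→25·(25−18)≡19=t (all mod 26).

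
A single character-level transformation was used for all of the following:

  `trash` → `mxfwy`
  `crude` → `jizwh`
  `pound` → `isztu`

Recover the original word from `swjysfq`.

lantern

The word is reversed, then every letter is shifted forward by 5.
Decoding swjysfq: shift back: s−5=n, w−5=r, j−5=e, y−5=t, s−5=n, f−5=a, q−5=l → nretnal; then reverse → lantern.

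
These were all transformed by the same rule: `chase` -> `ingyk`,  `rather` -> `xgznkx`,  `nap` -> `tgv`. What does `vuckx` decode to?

power

Compare letters: c→i is +6, h→n is +6, a→g is +6 — a constant shift. This is a Caesar cipher with shift 6.
Decoding vuckx: v−6=p, u−6=o, c−6=w, k−6=e, x−6=r.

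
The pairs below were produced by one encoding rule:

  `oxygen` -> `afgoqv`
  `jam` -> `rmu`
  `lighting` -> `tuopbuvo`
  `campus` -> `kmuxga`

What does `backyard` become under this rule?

Two shifts are in play — +12 for a/e/i/o/u, +8 for every other letter.
On backyard: b(cons)+8=j, a(vowel)+12=m, c(cons)+8=k, k(cons)+8=s, y(cons)+8=g, a(vowel)+12=m, r(cons)+8=z, d(cons)+8=l.

jmksgmzl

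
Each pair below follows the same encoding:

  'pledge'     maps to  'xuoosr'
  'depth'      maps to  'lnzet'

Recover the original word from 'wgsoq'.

oxide

In pledge: p→x is +8, l→u is +9, e→o is +10, d→o is +11 — the shift increases by 1 each position. The shift increases by 1 at each position, starting from +8: 8, 9, 10, ….
Decoding wgsoq: w−8=o, g−9=x, s−10=i, o−11=d, q−12=e.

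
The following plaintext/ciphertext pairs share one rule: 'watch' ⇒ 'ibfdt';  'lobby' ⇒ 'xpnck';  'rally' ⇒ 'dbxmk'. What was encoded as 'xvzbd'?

The shifts repeat in a cycle of length 2: positions 0,1,… shift by +12, +1, then the pattern repeats.
Undoing it on xvzbd: x−12=l, v−1=u, z−12=n, b−1=a, d−12=r.

lunar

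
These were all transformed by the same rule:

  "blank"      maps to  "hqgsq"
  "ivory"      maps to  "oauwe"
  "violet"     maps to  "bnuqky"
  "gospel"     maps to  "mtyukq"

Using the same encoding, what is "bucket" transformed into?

A repeating key of period 2 is used — shifts +6, +5 over and over.
For bucket: b+6=h, u+5=z, c+6=i, k+5=p, e+6=k, t+5=y.

hzipky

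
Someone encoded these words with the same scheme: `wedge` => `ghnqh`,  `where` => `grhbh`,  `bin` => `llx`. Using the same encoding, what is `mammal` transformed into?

wdwwdv

The shift depends on letter class: consonant w→g is +10, but vowel e→h is +3. Vowels shift forward by 3 and consonants shift forward by 10.
Applying it to mammal: m(cons)+10=w, a(vowel)+3=d, m(cons)+10=w, m(cons)+10=w, a(vowel)+3=d, l(cons)+10=v.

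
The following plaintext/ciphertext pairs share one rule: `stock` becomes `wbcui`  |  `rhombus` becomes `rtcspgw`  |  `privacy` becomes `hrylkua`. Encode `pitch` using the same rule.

hybut

This is an affine cipher: with a=0,…,z=25, each position x becomes (5x+10) mod 26.
Applying it to pitch: p(15)→5·15+10≡7=h; i(8)→5·8+10≡24=y; t(19)→5·19+10≡1=b; c(2)→5·2+10≡20=u; h(7)→5·7+10≡19=t (all mod 26).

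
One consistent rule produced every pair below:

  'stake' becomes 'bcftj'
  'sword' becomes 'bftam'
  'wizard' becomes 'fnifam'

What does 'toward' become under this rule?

The shift depends on letter class: consonant s→b is +9, but vowel a→f is +5. Vowels shift forward by 5 and consonants shift forward by 9.
On toward: t(cons)+9=c, o(vowel)+5=t, w(cons)+9=f, a(vowel)+5=f, r(cons)+9=a, d(cons)+9=m.

ctffam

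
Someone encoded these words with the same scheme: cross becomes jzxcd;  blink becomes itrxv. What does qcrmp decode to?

juice

In cross: c→j is +7, r→z is +8, o→x is +9, s→c is +10 — the shift increases by 1 each position. Each letter shifts forward by (position + 7), i.e. 7, 8, 9, … — the shift grows by one for each successive letter.
Decoding qcrmp: q−7=j, c−8=u, r−9=i, m−10=c, p−11=e.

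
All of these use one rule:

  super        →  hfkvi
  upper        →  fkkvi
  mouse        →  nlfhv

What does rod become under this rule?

ilw

Each pair mirrors across the alphabet (s↔h, u↔f, p↔k): positions sum to 25. Letters are reflected about the middle of the alphabet (position → 25−position): Atbash.
For rod: r↔i, o↔l, d↔w.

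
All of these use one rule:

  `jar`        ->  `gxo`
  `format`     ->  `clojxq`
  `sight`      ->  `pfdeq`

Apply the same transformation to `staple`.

pqxmib

It's a constant shift of +23 (ROT23).
For staple: s+23=p, t+23=q, a+23=x, p+23=m, l+23=i, e+23=b.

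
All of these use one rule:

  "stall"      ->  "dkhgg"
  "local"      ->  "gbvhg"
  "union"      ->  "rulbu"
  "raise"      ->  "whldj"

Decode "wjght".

s(18)→d(3) and t(19)→k(10) fit y≡7x+7 (mod 26); the inverse of 7 mod 26 is 15. This is an affine cipher: with a=0,…,z=25, each position x becomes (7x+7) mod 26.
Decoding wjght: w(22)→15·(22−7)≡17=r; j(9)→15·(9−7)≡4=e; g(6)→15·(6−7)≡11=l; h(7)→15·(7−7)≡0=a; t(19)→15·(19−7)≡24=y (all mod 26).

relay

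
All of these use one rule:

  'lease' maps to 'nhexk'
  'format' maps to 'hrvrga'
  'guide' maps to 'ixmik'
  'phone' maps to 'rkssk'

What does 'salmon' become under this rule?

udpruu

In lease: l→n is +2, e→h is +3, a→e is +4, s→x is +5 — the shift increases by 1 each position. The shift increases by 1 at each position, starting from +2: 2, 3, 4, ….
On salmon: s+2=u, a+3=d, l+4=p, m+5=r, o+6=u, n+7=u.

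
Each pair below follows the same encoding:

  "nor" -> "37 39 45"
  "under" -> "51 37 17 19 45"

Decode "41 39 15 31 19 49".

pocket

n(#14)→37 and o(#15)→39: differences scale by 2, so n = 2·pos + 9. The formula is n = 2×(alphabet index, a=1) + 9.
Undoing it on 41 39 15 31 19 49: 41→(41−9)÷2=16=p, 39→(39−9)÷2=15=o, 15→(15−9)÷2=3=c, 31→(31−9)÷2=11=k, 19→(19−9)÷2=5=e, 49→(49−9)÷2=20=t.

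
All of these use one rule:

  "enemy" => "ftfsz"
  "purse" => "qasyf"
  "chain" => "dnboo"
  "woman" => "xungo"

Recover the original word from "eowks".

Shifts by position in enemy: pos 0: e→f (+1), pos 1: n→t (+6), pos 2: e→f (+1), pos 3: m→s (+6) — repeating every 2. It's a Vigenère-style cipher with numeric key [1,6]: position i shifts by key[i mod 2].
Reversing it on eowks: e−1=d, o−6=i, w−1=v, k−6=e, s−1=r.

diver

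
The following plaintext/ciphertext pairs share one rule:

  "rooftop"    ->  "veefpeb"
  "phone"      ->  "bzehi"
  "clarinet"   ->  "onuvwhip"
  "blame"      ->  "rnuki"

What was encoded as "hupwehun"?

national

This is an affine cipher: with a=0,…,z=25, each position x becomes (23x+20) mod 26.
Undoing it on hupwehun: h(7)→17·(7−20)≡13=n; u(20)→17·(20−20)≡0=a; p(15)→17·(15−20)≡19=t; w(22)→17·(22−20)≡8=i; e(4)→17·(4−20)≡14=o; h(7)→17·(7−20)≡13=n; u(20)→17·(20−20)≡0=a; n(13)→17·(13−20)≡11=l (all mod 26).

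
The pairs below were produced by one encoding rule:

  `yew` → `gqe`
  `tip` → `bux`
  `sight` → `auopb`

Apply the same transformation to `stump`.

The shift depends on letter class: consonant y→g is +8, but vowel e→q is +12. The rule splits by letter class: vowels +12, consonants +8.
For stump: s(cons)+8=a, t(cons)+8=b, u(vowel)+12=g, m(cons)+8=u, p(cons)+8=x.

abgux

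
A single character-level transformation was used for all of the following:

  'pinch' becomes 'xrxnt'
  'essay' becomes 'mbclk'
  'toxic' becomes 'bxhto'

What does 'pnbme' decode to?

herbs

Each letter shifts forward by (position + 8), i.e. 8, 9, 10, … — the shift grows by one for each successive letter.
Reversing it on pnbme: p−8=h, n−9=e, b−10=r, m−11=b, e−12=s.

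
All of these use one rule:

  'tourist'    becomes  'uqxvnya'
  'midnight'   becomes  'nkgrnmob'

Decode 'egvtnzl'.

despite

In tourist: t→u is +1, o→q is +2, u→x is +3, r→v is +4 — the shift increases by 1 each position. The shift increases by 1 at each position, starting from +1: 1, 2, 3, ….
Undoing it on egvtnzl: e−1=d, g−2=e, v−3=s, t−4=p, n−5=i, z−6=t, l−7=e.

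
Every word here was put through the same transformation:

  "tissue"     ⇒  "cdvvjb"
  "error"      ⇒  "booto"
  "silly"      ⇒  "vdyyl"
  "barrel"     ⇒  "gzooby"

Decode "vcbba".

This is an affine cipher: with a=0,…,z=25, each position x becomes (7x+25) mod 26.
Undoing it on vcbba: v(21)→15·(21−25)≡18=s; c(2)→15·(2−25)≡19=t; b(1)→15·(1−25)≡4=e; b(1)→15·(1−25)≡4=e; a(0)→15·(0−25)≡15=p (all mod 26).

steep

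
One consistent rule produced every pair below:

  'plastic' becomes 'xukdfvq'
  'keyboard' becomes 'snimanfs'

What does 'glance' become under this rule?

oukyor

In plastic: p→x is +8, l→u is +9, a→k is +10, s→d is +11 — the shift increases by 1 each position. Each letter shifts forward by (position + 8), i.e. 8, 9, 10, … — the shift grows by one for each successive letter.
For glance: g+8=o, l+9=u, a+10=k, n+11=y, c+12=o, e+13=r.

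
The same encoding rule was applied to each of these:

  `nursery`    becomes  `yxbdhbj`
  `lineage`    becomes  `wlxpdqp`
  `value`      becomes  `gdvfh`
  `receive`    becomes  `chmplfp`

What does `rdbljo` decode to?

garage

Shifts by position in nursery: pos 0: n→y (+11), pos 1: u→x (+3), pos 2: r→b (+10), pos 3: s→d (+11), pos 4: e→h (+3), pos 5: r→b (+10) — repeating every 3. It's a Vigenère-style cipher with numeric key [11,3,10]: position i shifts by key[i mod 3].
Reversing it on rdbljo: r−11=g, d−3=a, b−10=r, l−11=a, j−3=g, o−10=e.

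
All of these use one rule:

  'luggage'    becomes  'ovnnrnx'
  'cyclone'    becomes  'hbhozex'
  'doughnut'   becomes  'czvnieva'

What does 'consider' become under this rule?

l(11)→o(14) and u(20)→v(21) fit y≡21x+17 (mod 26); the inverse of 21 mod 26 is 5. Treating letters as 0–25, the rule is x ↦ 21x + 17 (mod 26).
Applying it to consider: c(2)→21·2+17≡7=h; o(14)→21·14+17≡25=z; n(13)→21·13+17≡4=e; s(18)→21·18+17≡5=f; i(8)→21·8+17≡3=d; d(3)→21·3+17≡2=c; e(4)→21·4+17≡23=x; r(17)→21·17+17≡10=k (all mod 26).

hzefdcxk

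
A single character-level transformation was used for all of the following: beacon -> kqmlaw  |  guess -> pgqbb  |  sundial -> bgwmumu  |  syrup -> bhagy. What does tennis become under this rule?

The rule splits by letter class: vowels +12, consonants +9.
For tennis: t(cons)+9=c, e(vowel)+12=q, n(cons)+9=w, n(cons)+9=w, i(vowel)+12=u, s(cons)+9=b.

cqwwub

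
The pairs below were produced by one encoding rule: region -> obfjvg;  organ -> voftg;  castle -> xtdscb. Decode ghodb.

nurse

r(17)→o(14) and e(4)→b(1) fit y≡15x+19 (mod 26); the inverse of 15 mod 26 is 7. Treating letters as 0–25, the rule is x ↦ 15x + 19 (mod 26).
Reversing it on ghodb: g(6)→7·(6−19)≡13=n; h(7)→7·(7−19)≡20=u; o(14)→7·(14−19)≡17=r; d(3)→7·(3−19)≡18=s; b(1)→7·(1−19)≡4=e (all mod 26).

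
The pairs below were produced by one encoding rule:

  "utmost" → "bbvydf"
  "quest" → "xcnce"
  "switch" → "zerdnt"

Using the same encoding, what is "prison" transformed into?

wzrczz

In utmost: u→b is +7, t→b is +8, m→v is +9, o→y is +10 — the shift increases by 1 each position. Letter i (0-indexed) is shifted by i+7, so successive shifts are 7, 8, 9, ….
For prison: p+7=w, r+8=z, i+9=r, s+10=c, o+11=z, n+12=z.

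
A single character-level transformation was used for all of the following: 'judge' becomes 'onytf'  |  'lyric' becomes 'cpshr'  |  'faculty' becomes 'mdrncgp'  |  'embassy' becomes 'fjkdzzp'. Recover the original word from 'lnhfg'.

j(9)→o(14) and u(20)→n(13) fit y≡7x+3 (mod 26); the inverse of 7 mod 26 is 15. This is an affine cipher: with a=0,…,z=25, each position x becomes (7x+3) mod 26.
Undoing it on lnhfg: l(11)→15·(11−3)≡16=q; n(13)→15·(13−3)≡20=u; h(7)→15·(7−3)≡8=i; f(5)→15·(5−3)≡4=e; g(6)→15·(6−3)≡19=t (all mod 26).

quiet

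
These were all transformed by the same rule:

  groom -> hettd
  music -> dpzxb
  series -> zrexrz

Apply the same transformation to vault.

g(6)→h(7) and r(17)→e(4) fit y≡21x+11 (mod 26); the inverse of 21 mod 26 is 5. Treating letters as 0–25, the rule is x ↦ 21x + 11 (mod 26).
On vault: v(21)→21·21+11≡10=k; a(0)→21·0+11≡11=l; u(20)→21·20+11≡15=p; l(11)→21·11+11≡8=i; t(19)→21·19+11≡20=u (all mod 26).

klpiu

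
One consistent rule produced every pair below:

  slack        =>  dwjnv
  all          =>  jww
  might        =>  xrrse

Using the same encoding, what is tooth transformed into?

The shift depends on letter class: consonant s→d is +11, but vowel a→j is +9. Two shifts are in play — +9 for a/e/i/o/u, +11 for every other letter.
On tooth: t(cons)+11=e, o(vowel)+9=x, o(vowel)+9=x, t(cons)+11=e, h(cons)+11=s.

exxes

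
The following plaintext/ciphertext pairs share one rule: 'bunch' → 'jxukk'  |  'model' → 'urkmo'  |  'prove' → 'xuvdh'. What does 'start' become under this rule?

awhzw

Shifts by position in bunch: pos 0: b→j (+8), pos 1: u→x (+3), pos 2: n→u (+7), pos 3: c→k (+8), pos 4: h→k (+3) — repeating every 3. It's a Vigenère-style cipher with numeric key [8,3,7]: position i shifts by key[i mod 3].
On start: s+8=a, t+3=w, a+7=h, r+8=z, t+3=w.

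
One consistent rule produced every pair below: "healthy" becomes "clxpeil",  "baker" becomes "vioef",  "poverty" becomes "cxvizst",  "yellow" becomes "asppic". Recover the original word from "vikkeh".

The word is reversed, then every letter is shifted forward by 4.
Undoing it on vikkeh: shift back: v−4=r, i−4=e, k−4=g, k−4=g, e−4=a, h−4=d → reggad; then reverse → dagger.

dagger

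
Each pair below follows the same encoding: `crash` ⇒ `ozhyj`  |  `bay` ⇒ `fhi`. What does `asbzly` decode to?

Read the word backwards and shift each letter +7.
Undoing it on asbzly: shift back: a−7=t, s−7=l, b−7=u, z−7=s, l−7=e, y−7=r → tluser; then reverse → result.

result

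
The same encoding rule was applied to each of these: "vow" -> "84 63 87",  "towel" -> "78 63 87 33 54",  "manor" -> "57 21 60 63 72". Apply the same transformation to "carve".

27 21 72 84 33

The formula is n = 3×(alphabet index, a=1) + 18.
On carve: c=3→27, a=1→21, r=18→72, v=22→84, e=5→33.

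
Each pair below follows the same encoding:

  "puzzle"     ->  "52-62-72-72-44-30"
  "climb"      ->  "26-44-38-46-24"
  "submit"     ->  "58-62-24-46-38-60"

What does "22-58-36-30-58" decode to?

ashes

p(#16)→52 and u(#21)→62: differences scale by 2, so n = 2·pos + 20. With a=1..z=26, the number is 2·pos + 20.
Reversing it on 22-58-36-30-58: 22→(22−20)÷2=1=a, 58→(58−20)÷2=19=s, 36→(36−20)÷2=8=h, 30→(30−20)÷2=5=e, 58→(58−20)÷2=19=s.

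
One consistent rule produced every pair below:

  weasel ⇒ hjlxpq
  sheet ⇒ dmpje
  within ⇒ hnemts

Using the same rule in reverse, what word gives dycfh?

A repeating key of period 2 is used — shifts +11, +5 over and over.
Undoing it on dycfh: d−11=s, y−5=t, c−11=r, f−5=a, h−11=w.

straw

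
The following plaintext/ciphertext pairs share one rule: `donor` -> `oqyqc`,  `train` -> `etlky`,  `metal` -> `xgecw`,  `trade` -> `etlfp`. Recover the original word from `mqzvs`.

booth

Shifts by position in donor: pos 0: d→o (+11), pos 1: o→q (+2), pos 2: n→y (+11), pos 3: o→q (+2) — repeating every 2. It's a Vigenère-style cipher with numeric key [11,2]: position i shifts by key[i mod 2].
Decoding mqzvs: m−11=b, q−2=o, z−11=o, v−2=t, s−11=h.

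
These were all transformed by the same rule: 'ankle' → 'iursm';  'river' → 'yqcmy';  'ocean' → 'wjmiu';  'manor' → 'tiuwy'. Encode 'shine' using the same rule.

zoqum

The shift depends on letter class: consonant n→u is +7, but vowel a→i is +8. The rule splits by letter class: vowels +8, consonants +7.
On shine: s(cons)+7=z, h(cons)+7=o, i(vowel)+8=q, n(cons)+7=u, e(vowel)+8=m.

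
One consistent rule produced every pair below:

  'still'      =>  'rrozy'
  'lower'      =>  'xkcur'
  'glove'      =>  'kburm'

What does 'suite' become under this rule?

kzoay

The output letters match the input read backwards, each shifted +6: still reversed is llits. The word is reversed, then every letter is shifted forward by 6.
Applying it to suite: reverse → etius; then shift: e+6=k, t+6=z, i+6=o, u+6=a, s+6=y.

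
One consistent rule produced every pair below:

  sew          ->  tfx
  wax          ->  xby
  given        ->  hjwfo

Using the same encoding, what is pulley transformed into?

qvmmfz

Compare letters: s→t is +1, e→f is +1, w→x is +1 — a constant shift. It's a constant shift of +1 (ROT1).
Applying it to pulley: p+1=q, u+1=v, l+1=m, l+1=m, e+1=f, y+1=z.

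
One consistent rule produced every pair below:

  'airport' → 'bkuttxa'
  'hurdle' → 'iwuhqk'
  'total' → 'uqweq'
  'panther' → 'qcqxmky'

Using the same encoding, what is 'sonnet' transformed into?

In airport: a→b is +1, i→k is +2, r→u is +3, p→t is +4 — the shift increases by 1 each position. Each letter shifts forward by (position + 1), i.e. 1, 2, 3, … — the shift grows by one for each successive letter.
Applying it to sonnet: s+1=t, o+2=q, n+3=q, n+4=r, e+5=j, t+6=z.

tqqrjz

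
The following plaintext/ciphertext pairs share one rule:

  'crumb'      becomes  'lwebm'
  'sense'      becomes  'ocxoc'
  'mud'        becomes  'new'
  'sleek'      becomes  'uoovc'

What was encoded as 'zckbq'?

grasp

The output letters match the input read backwards, each shifted +10: crumb reversed is bmurc. Read the word backwards and shift each letter +10.
Reversing it on zckbq: shift back: z−10=p, c−10=s, k−10=a, b−10=r, q−10=g → psarg; then reverse → grasp.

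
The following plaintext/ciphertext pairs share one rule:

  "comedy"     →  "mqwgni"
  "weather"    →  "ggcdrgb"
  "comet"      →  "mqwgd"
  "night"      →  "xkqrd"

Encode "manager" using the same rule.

wcxcqgb

The shift depends on letter class: consonant c→m is +10, but vowel o→q is +2. Vowels shift forward by 2 and consonants shift forward by 10.
Applying it to manager: m(cons)+10=w, a(vowel)+2=c, n(cons)+10=x, a(vowel)+2=c, g(cons)+10=q, e(vowel)+2=g, r(cons)+10=b.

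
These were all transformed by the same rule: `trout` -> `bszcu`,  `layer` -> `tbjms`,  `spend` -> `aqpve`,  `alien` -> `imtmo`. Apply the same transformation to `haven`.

Shifts by position in trout: pos 0: t→b (+8), pos 1: r→s (+1), pos 2: o→z (+11), pos 3: u→c (+8), pos 4: t→u (+1) — repeating every 3. It's a Vigenère-style cipher with numeric key [8,1,11]: position i shifts by key[i mod 3].
Applying it to haven: h+8=p, a+1=b, v+11=g, e+8=m, n+1=o.

pbgmo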